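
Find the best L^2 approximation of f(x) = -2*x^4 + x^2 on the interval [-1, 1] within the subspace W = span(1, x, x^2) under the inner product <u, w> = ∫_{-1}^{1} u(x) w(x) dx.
g(x) = 6/35 - 5*x^2/7

The best approximation g ∈ W is the orthogonal projection of f onto W. Writing g = a_0 + a_1 x + a_2 x^2, the coefficients solve the normal equations G · a = b where
  G_{ij} = <φ_i, φ_j> and b_i = <f, φ_i>, with φ_0 = 1, φ_1 = x, φ_2 = x^2.
G =
  [2, 0, 2/3]
  [0, 2/3, 0]
  [2/3, 0, 2/5],
b = (-2/15, 0, -6/35).
Solving gives a_0 = 6/35, a_1 = 0, a_2 = -5/7, so
  g(x) = 6/35 - 5*x^2/7.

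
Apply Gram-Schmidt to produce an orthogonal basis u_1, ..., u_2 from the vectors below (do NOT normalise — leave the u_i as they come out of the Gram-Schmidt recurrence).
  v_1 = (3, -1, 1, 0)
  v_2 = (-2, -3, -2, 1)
Orthogonal basis:
  u_1 = (3, -1, 1, 0)
  u_2 = (-7/11, -38/11, -17/11, 1)

Apply the Gram-Schmidt recurrence
  u_1 = v_1
  u_i = v_i − Σ_{j<i} ((v_i · u_j) / (u_j · u_j)) · u_j.

Step by step this gives:
  u_1 = (3, -1, 1, 0)
  u_2 = (-7/11, -38/11, -17/11, 1)

Orthogonality check:
  u_2 · u_1 = 0 (should be 0)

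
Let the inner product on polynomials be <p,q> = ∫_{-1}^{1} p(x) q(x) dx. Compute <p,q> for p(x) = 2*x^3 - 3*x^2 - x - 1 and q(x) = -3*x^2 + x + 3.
<p,q> = -94/15

Expand the product: p(x)·q(x) = -6*x^5 + 11*x^4 + 6*x^3 - 7*x^2 - 4*x - 3.
∫_{-1}^{1} of each monomial x^k gives [2/(k+1) if k even, 0 if k odd]. Integrating term-by-term (or equivalently evaluating the antiderivative F(x) = -x^6 + 11*x^5/5 + 3*x^4/2 - 7*x^3/3 - 2*x^2 - 3*x at the endpoints):
  F(1) − F(−1) = -139/30 − (49/30) = -94/15.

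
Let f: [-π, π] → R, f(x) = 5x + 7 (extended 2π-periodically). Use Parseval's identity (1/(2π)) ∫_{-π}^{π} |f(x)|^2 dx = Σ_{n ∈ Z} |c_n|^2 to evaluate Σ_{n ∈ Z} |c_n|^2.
Σ |c_n|^2 = 25π^2/3 + 49

Expand and integrate term by term over [-π, π]:
  ∫ (5x)^2 dx = 25·(2π^3/3); ∫ 2·5·(7)·x dx = 0 (odd integrand); ∫ 7^2 dx = 49·2π.
So (1/(2π)) ∫_{-π}^{π} (5x + 7)^2 dx = 25π^2/3 + 49 = 25π^2/3 + 49.
Parseval ⇒ Σ |c_n|^2 = 25π^2/3 + 49.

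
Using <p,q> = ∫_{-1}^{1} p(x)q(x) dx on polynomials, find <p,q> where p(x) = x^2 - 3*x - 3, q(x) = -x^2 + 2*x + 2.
<p,q> = -196/15

Expand the product: p(x)·q(x) = -x^4 + 5*x^3 - x^2 - 12*x - 6.
∫_{-1}^{1} of each monomial x^k gives [2/(k+1) if k even, 0 if k odd]. Integrating term-by-term (or equivalently evaluating the antiderivative F(x) = -x^5/5 + 5*x^4/4 - x^3/3 - 6*x^2 - 6*x at the endpoints):
  F(1) − F(−1) = -677/60 − (107/60) = -196/15.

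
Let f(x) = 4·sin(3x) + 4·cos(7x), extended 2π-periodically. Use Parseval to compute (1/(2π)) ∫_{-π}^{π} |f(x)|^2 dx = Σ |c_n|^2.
Σ |c_n|^2 = 16

Expand |f|^2 and use orthogonality of {sin(nx), cos(mx)} on [-π, π]:
  ∫_{-π}^{π} sin(nx)^2 dx = π, ∫ cos(mx)^2 dx = π, and cross terms integrate to 0.
So ∫_{-π}^{π} f(x)^2 dx = 4^2 · π + 4^2 · π = (16 + 16)π.
Divide by 2π: (16 + 16)/2 = 16.
By Parseval, this equals Σ |c_n|^2.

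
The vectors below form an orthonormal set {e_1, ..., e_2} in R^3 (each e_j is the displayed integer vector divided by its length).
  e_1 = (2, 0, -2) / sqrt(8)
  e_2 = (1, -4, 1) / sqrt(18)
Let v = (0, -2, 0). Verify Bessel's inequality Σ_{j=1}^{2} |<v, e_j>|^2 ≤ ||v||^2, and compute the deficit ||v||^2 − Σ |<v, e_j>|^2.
Σ |<v, e_j>|^2 = 32/9; ||v||^2 = 4; deficit = 4/9

Write each e_j = u_j / sqrt(<u_j, u_j>) where u_j is the displayed integer vector. Then <v, e_j> = <v, u_j> / sqrt(<u_j, u_j>), so |<v, e_j>|^2 = <v, u_j>^2 / <u_j, u_j>.
Coefficients: <v, e_1> = 0/sqrt(8), <v, e_2> = 8/sqrt(18).
Square and sum: Σ |<v, e_j>|^2 = 32/9.
Compute ||v||^2 = v·v = 4.
Deficit = 4 − 32/9 = 4/9 ≥ 0, confirming Bessel's inequality. (The deficit equals ||v − Σ <v,e_j> e_j||^2, the squared distance from v to span{e_j}.)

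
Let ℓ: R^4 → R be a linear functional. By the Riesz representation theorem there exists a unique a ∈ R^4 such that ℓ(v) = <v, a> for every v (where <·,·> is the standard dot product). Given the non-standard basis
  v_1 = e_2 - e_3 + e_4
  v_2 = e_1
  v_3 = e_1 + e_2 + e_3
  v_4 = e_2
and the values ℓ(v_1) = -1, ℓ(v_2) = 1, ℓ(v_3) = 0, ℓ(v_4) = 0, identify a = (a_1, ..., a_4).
a = (1, 0, -1, -2)

Write a = (a_1, ..., a_4) in the standard basis. For each basis vector v_i, ℓ(v_i) = <v_i, a> is a linear equation in the a_j's. Collect the n equations into a matrix system V a = ℓ, where row i of V is v_i (expressed in the standard basis). Since V is invertible (lower-triangular with 1s on the diagonal, up to permutation), solve by back-substitution:
  V =
[[0, 1, -1, 1],
 [1, 0, 0, 0],
 [1, 1, 1, 0],
 [0, 1, 0, 0]]
  V a = (-1, 1, 0, 0)
Solving gives a = (1, 0, -1, -2).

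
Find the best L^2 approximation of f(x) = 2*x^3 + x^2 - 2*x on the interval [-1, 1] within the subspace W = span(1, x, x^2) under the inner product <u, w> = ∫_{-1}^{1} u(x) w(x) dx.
g(x) = x^2 - 4*x/5

The best approximation g ∈ W is the orthogonal projection of f onto W. Writing g = a_0 + a_1 x + a_2 x^2, the coefficients solve the normal equations G · a = b where
  G_{ij} = <φ_i, φ_j> and b_i = <f, φ_i>, with φ_0 = 1, φ_1 = x, φ_2 = x^2.
G =
  [2, 0, 2/3]
  [0, 2/3, 0]
  [2/3, 0, 2/5],
b = (2/3, -8/15, 2/5).
Solving gives a_0 = 0, a_1 = -4/5, a_2 = 1, so
  g(x) = x^2 - 4*x/5.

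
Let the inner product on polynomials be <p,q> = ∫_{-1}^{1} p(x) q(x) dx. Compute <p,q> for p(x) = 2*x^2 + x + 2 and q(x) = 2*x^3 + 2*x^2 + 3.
<p,q> = 316/15

Expand the product: p(x)·q(x) = 4*x^5 + 6*x^4 + 6*x^3 + 10*x^2 + 3*x + 6.
∫_{-1}^{1} of each monomial x^k gives [2/(k+1) if k even, 0 if k odd]. Integrating term-by-term (or equivalently evaluating the antiderivative F(x) = 2*x^6/3 + 6*x^5/5 + 3*x^4/2 + 10*x^3/3 + 3*x^2/2 + 6*x at the endpoints):
  F(1) − F(−1) = 71/5 − (-103/15) = 316/15.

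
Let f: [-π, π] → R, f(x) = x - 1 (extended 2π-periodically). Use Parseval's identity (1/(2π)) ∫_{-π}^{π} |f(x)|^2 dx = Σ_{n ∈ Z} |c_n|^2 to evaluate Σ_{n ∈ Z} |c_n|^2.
Σ |c_n|^2 = π^2/3 + 1

Expand and integrate term by term over [-π, π]:
  ∫ (x)^2 dx = 1·(2π^3/3); ∫ 2·1·(-1)·x dx = 0 (odd integrand); ∫ (-1)^2 dx = 1·2π.
So (1/(2π)) ∫_{-π}^{π} (x - 1)^2 dx = 1π^2/3 + 1 = π^2/3 + 1.
Parseval ⇒ Σ |c_n|^2 = π^2/3 + 1.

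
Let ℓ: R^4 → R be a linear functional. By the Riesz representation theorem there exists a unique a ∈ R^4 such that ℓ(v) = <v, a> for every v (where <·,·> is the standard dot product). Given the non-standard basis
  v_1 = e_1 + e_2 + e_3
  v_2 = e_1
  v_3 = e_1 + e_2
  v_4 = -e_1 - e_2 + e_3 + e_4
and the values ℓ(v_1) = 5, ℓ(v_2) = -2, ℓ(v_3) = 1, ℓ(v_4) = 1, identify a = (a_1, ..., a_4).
a = (-2, 3, 4, -2)

Write a = (a_1, ..., a_4) in the standard basis. For each basis vector v_i, ℓ(v_i) = <v_i, a> is a linear equation in the a_j's. Collect the n equations into a matrix system V a = ℓ, where row i of V is v_i (expressed in the standard basis). Since V is invertible (lower-triangular with 1s on the diagonal, up to permutation), solve by back-substitution:
  V =
[[1, 1, 1, 0],
 [1, 0, 0, 0],
 [1, 1, 0, 0],
 [-1, -1, 1, 1]]
  V a = (5, -2, 1, 1)
Solving gives a = (-2, 3, 4, -2).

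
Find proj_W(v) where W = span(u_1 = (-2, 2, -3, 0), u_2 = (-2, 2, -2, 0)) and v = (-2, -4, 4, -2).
proj_W(v) = (1, -1, 4, 0)

Set up U = [u_1 | ... | u_2] ∈ R^(4×2). The projector onto W = col(U) is P = U (U^T U)^(-1) U^T.
Compute U^T U =
  [17, 14]
  [14, 12],
and U^T v = (-16, -12).
Solve U^T U · c = U^T v for the coefficients: c = (-3, 5/2). The projection is proj_W(v) = U c.
Check: (v - proj_W(v)) · u_1 = 0  (should be 0).
Check: (v - proj_W(v)) · u_2 = 0  (should be 0).
Result: proj_W(v) = (1, -1, 4, 0).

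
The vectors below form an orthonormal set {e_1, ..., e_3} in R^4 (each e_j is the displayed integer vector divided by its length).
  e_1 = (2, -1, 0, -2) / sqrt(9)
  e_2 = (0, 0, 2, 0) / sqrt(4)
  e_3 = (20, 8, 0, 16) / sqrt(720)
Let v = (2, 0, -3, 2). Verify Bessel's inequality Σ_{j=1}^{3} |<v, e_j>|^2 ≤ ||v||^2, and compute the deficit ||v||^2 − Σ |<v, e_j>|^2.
Σ |<v, e_j>|^2 = 81/5; ||v||^2 = 17; deficit = 4/5

Write each e_j = u_j / sqrt(<u_j, u_j>) where u_j is the displayed integer vector. Then <v, e_j> = <v, u_j> / sqrt(<u_j, u_j>), so |<v, e_j>|^2 = <v, u_j>^2 / <u_j, u_j>.
Coefficients: <v, e_1> = 0/sqrt(9), <v, e_2> = -6/sqrt(4), <v, e_3> = 72/sqrt(720).
Square and sum: Σ |<v, e_j>|^2 = 81/5.
Compute ||v||^2 = v·v = 17.
Deficit = 17 − 81/5 = 4/5 ≥ 0, confirming Bessel's inequality. (The deficit equals ||v − Σ <v,e_j> e_j||^2, the squared distance from v to span{e_j}.)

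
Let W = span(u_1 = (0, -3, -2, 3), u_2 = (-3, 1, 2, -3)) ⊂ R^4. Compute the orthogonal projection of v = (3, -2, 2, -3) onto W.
proj_W(v) = (102/125, 319/250, 61/125, -183/250)

Set up U = [u_1 | ... | u_2] ∈ R^(4×2). The projector onto W = col(U) is P = U (U^T U)^(-1) U^T.
Compute U^T U =
  [22, -16]
  [-16, 23],
and U^T v = (-7, 2).
Solve U^T U · c = U^T v for the coefficients: c = (-129/250, -34/125). The projection is proj_W(v) = U c.
Check: (v - proj_W(v)) · u_1 = 0  (should be 0).
Check: (v - proj_W(v)) · u_2 = 0  (should be 0).
Result: proj_W(v) = (102/125, 319/250, 61/125, -183/250).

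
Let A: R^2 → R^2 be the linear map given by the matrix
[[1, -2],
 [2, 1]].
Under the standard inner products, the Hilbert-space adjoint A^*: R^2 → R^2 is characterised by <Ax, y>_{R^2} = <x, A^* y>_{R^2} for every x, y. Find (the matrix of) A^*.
A^* = A^T =
[[1, 2],
 [-2, 1]]

For real matrices with standard dot products, the defining identity <Ax, y> = <x, A^* y> gives (Ax)^T y = x^T (A^*) y, i.e. x^T A^T y = x^T (A^*) y. Since this holds for all x, y, we must have A^* = A^T. Therefore
A^* =
[[1, 2],
 [-2, 1]].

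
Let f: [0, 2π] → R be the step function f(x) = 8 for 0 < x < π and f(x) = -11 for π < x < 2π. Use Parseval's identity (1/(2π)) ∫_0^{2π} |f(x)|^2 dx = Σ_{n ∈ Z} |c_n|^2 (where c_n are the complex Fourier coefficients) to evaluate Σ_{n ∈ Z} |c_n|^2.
Σ |c_n|^2 = 185/2

Parseval equates the L^2 energy of f (normalised by 1/(2π)) with the ℓ^2 sum of its Fourier coefficients: (1/(2π)) ∫_0^{2π} |f|^2 = Σ |c_n|^2.
Compute the left side: (1/(2π)) [∫_0^π 8^2 dx + ∫_π^{2π} (-11)^2 dx] = (1/(2π)) · (64π + 121π) = (64 + 121)/2 = 185/2.
So Σ_{n ∈ Z} |c_n|^2 = 185/2.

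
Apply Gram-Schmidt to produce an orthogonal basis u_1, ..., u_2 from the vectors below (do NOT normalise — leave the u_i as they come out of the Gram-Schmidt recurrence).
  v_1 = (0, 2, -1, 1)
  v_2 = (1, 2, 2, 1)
Orthogonal basis:
  u_1 = (0, 2, -1, 1)
  u_2 = (1, 1, 5/2, 1/2)

Apply the Gram-Schmidt recurrence
  u_1 = v_1
  u_i = v_i − Σ_{j<i} ((v_i · u_j) / (u_j · u_j)) · u_j.

Step by step this gives:
  u_1 = (0, 2, -1, 1)
  u_2 = (1, 1, 5/2, 1/2)

Orthogonality check:
  u_2 · u_1 = 0 (should be 0)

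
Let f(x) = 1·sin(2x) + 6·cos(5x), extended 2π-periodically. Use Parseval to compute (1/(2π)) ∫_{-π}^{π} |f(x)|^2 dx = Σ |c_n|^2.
Σ |c_n|^2 = 37/2

Expand |f|^2 and use orthogonality of {sin(nx), cos(mx)} on [-π, π]:
  ∫_{-π}^{π} sin(nx)^2 dx = π, ∫ cos(mx)^2 dx = π, and cross terms integrate to 0.
So ∫_{-π}^{π} f(x)^2 dx = 1^2 · π + 6^2 · π = (1 + 36)π.
Divide by 2π: (1 + 36)/2 = 37/2.
By Parseval, this equals Σ |c_n|^2.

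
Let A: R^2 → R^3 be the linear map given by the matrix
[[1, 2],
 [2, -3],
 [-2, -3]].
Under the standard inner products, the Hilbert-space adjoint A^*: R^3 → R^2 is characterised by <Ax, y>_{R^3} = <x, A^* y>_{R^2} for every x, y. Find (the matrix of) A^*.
A^* = A^T =
[[1, 2, -2],
 [2, -3, -3]]

For real matrices with standard dot products, the defining identity <Ax, y> = <x, A^* y> gives (Ax)^T y = x^T (A^*) y, i.e. x^T A^T y = x^T (A^*) y. Since this holds for all x, y, we must have A^* = A^T. Therefore
A^* =
[[1, 2, -2],
 [2, -3, -3]].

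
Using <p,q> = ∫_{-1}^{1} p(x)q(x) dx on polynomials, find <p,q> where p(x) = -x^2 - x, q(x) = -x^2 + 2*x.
<p,q> = -14/15

Expand the product: p(x)·q(x) = x^4 - x^3 - 2*x^2.
∫_{-1}^{1} of each monomial x^k gives [2/(k+1) if k even, 0 if k odd]. Integrating term-by-term (or equivalently evaluating the antiderivative F(x) = x^5/5 - x^4/4 - 2*x^3/3 at the endpoints):
  F(1) − F(−1) = -43/60 − (13/60) = -14/15.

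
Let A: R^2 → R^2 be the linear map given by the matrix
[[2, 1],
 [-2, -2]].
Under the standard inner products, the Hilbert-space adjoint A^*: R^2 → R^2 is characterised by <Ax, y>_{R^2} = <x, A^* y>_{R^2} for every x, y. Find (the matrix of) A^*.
A^* = A^T =
[[2, -2],
 [1, -2]]

For real matrices with standard dot products, the defining identity <Ax, y> = <x, A^* y> gives (Ax)^T y = x^T (A^*) y, i.e. x^T A^T y = x^T (A^*) y. Since this holds for all x, y, we must have A^* = A^T. Therefore
A^* =
[[2, -2],
 [1, -2]].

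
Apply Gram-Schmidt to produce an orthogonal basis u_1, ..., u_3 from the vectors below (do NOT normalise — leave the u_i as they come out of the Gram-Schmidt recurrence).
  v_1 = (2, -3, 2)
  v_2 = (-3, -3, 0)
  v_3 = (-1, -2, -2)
Orthogonal basis:
  u_1 = (2, -3, 2)
  u_2 = (-57/17, -42/17, -6/17)
  u_3 = (8/11, -8/11, -20/11)

Apply the Gram-Schmidt recurrence
  u_1 = v_1
  u_i = v_i − Σ_{j<i} ((v_i · u_j) / (u_j · u_j)) · u_j.

Step by step this gives:
  u_1 = (2, -3, 2)
  u_2 = (-57/17, -42/17, -6/17)
  u_3 = (8/11, -8/11, -20/11)

Orthogonality check:
  u_2 · u_1 = 0 (should be 0)
  u_3 · u_1 = 0 (should be 0)
  u_3 · u_2 = 0 (should be 0)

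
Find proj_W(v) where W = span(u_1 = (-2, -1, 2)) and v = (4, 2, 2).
proj_W(v) = (4/3, 2/3, -4/3)

Set up U = [u_1 | ... | u_1] ∈ R^(3×1). The projector onto W = col(U) is P = U (U^T U)^(-1) U^T.
Compute U^T U =
  [9],
and U^T v = (-6).
Solve U^T U · c = U^T v for the coefficients: c = (-2/3). The projection is proj_W(v) = U c.
Check: (v - proj_W(v)) · u_1 = 0  (should be 0).
Result: proj_W(v) = (4/3, 2/3, -4/3).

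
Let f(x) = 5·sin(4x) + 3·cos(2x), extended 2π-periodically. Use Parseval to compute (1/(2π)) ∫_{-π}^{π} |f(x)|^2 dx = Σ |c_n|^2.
Σ |c_n|^2 = 17

Expand |f|^2 and use orthogonality of {sin(nx), cos(mx)} on [-π, π]:
  ∫_{-π}^{π} sin(nx)^2 dx = π, ∫ cos(mx)^2 dx = π, and cross terms integrate to 0.
So ∫_{-π}^{π} f(x)^2 dx = 5^2 · π + 3^2 · π = (25 + 9)π.
Divide by 2π: (25 + 9)/2 = 17.
By Parseval, this equals Σ |c_n|^2.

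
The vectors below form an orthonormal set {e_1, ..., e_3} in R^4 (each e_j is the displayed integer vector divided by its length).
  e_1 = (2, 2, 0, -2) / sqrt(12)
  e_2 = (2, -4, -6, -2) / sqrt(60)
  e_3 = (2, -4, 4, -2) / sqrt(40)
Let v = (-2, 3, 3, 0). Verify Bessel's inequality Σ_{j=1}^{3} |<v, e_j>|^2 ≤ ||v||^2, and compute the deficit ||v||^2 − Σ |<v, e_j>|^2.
Σ |<v, e_j>|^2 = 20; ||v||^2 = 22; deficit = 2

Write each e_j = u_j / sqrt(<u_j, u_j>) where u_j is the displayed integer vector. Then <v, e_j> = <v, u_j> / sqrt(<u_j, u_j>), so |<v, e_j>|^2 = <v, u_j>^2 / <u_j, u_j>.
Coefficients: <v, e_1> = 2/sqrt(12), <v, e_2> = -34/sqrt(60), <v, e_3> = -4/sqrt(40).
Square and sum: Σ |<v, e_j>|^2 = 20.
Compute ||v||^2 = v·v = 22.
Deficit = 22 − 20 = 2 ≥ 0, confirming Bessel's inequality. (The deficit equals ||v − Σ <v,e_j> e_j||^2, the squared distance from v to span{e_j}.)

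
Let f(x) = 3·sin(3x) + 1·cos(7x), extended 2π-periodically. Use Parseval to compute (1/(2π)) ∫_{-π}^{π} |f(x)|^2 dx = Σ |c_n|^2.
Σ |c_n|^2 = 5

Expand |f|^2 and use orthogonality of {sin(nx), cos(mx)} on [-π, π]:
  ∫_{-π}^{π} sin(nx)^2 dx = π, ∫ cos(mx)^2 dx = π, and cross terms integrate to 0.
So ∫_{-π}^{π} f(x)^2 dx = 3^2 · π + 1^2 · π = (9 + 1)π.
Divide by 2π: (9 + 1)/2 = 5.
By Parseval, this equals Σ |c_n|^2.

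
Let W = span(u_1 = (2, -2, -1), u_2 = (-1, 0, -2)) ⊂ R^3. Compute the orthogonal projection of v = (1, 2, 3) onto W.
proj_W(v) = (13/45, 10/9, 151/45)

Set up U = [u_1 | ... | u_2] ∈ R^(3×2). The projector onto W = col(U) is P = U (U^T U)^(-1) U^T.
Compute U^T U =
  [9, 0]
  [0, 5],
and U^T v = (-5, -7).
Solve U^T U · c = U^T v for the coefficients: c = (-5/9, -7/5). The projection is proj_W(v) = U c.
Check: (v - proj_W(v)) · u_1 = 0  (should be 0).
Check: (v - proj_W(v)) · u_2 = 0  (should be 0).
Result: proj_W(v) = (13/45, 10/9, 151/45).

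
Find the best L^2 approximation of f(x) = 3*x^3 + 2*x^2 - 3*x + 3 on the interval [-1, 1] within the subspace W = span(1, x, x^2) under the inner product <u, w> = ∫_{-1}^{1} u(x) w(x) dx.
g(x) = 2*x^2 - 6*x/5 + 3

The best approximation g ∈ W is the orthogonal projection of f onto W. Writing g = a_0 + a_1 x + a_2 x^2, the coefficients solve the normal equations G · a = b where
  G_{ij} = <φ_i, φ_j> and b_i = <f, φ_i>, with φ_0 = 1, φ_1 = x, φ_2 = x^2.
G =
  [2, 0, 2/3]
  [0, 2/3, 0]
  [2/3, 0, 2/5],
b = (22/3, -4/5, 14/5).
Solving gives a_0 = 3, a_1 = -6/5, a_2 = 2, so
  g(x) = 2*x^2 - 6*x/5 + 3.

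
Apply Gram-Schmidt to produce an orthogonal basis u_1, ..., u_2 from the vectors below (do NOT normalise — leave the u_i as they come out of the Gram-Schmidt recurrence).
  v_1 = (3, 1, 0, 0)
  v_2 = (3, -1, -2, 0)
Orthogonal basis:
  u_1 = (3, 1, 0, 0)
  u_2 = (3/5, -9/5, -2, 0)

Apply the Gram-Schmidt recurrence
  u_1 = v_1
  u_i = v_i − Σ_{j<i} ((v_i · u_j) / (u_j · u_j)) · u_j.

Step by step this gives:
  u_1 = (3, 1, 0, 0)
  u_2 = (3/5, -9/5, -2, 0)

Orthogonality check:
  u_2 · u_1 = 0 (should be 0)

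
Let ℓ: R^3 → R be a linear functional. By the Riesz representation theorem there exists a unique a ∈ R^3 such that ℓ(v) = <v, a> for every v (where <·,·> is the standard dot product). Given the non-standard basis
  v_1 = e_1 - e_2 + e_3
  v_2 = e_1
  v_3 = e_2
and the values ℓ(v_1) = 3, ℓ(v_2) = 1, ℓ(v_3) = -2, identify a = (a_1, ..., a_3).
a = (1, -2, 0)

Write a = (a_1, ..., a_3) in the standard basis. For each basis vector v_i, ℓ(v_i) = <v_i, a> is a linear equation in the a_j's. Collect the n equations into a matrix system V a = ℓ, where row i of V is v_i (expressed in the standard basis). Since V is invertible (lower-triangular with 1s on the diagonal, up to permutation), solve by back-substitution:
  V =
[[1, -1, 1],
 [1, 0, 0],
 [0, 1, 0]]
  V a = (3, 1, -2)
Solving gives a = (1, -2, 0).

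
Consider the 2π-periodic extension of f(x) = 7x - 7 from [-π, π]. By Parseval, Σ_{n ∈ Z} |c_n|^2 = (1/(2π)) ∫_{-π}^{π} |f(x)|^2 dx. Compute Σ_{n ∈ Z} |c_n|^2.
Σ |c_n|^2 = 49π^2/3 + 49

Expand and integrate term by term over [-π, π]:
  ∫ (7x)^2 dx = 49·(2π^3/3); ∫ 2·7·(-7)·x dx = 0 (odd integrand); ∫ (-7)^2 dx = 49·2π.
So (1/(2π)) ∫_{-π}^{π} (7x - 7)^2 dx = 49π^2/3 + 49 = 49π^2/3 + 49.
Parseval ⇒ Σ |c_n|^2 = 49π^2/3 + 49.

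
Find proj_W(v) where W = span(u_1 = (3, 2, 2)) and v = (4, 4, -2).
proj_W(v) = (48/17, 32/17, 32/17)

Set up U = [u_1 | ... | u_1] ∈ R^(3×1). The projector onto W = col(U) is P = U (U^T U)^(-1) U^T.
Compute U^T U =
  [17],
and U^T v = (16).
Solve U^T U · c = U^T v for the coefficients: c = (16/17). The projection is proj_W(v) = U c.
Check: (v - proj_W(v)) · u_1 = 0  (should be 0).
Result: proj_W(v) = (48/17, 32/17, 32/17).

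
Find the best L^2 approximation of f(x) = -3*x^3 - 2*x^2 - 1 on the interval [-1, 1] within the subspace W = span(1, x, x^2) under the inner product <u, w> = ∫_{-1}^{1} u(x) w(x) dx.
g(x) = -2*x^2 - 9*x/5 - 1

The best approximation g ∈ W is the orthogonal projection of f onto W. Writing g = a_0 + a_1 x + a_2 x^2, the coefficients solve the normal equations G · a = b where
  G_{ij} = <φ_i, φ_j> and b_i = <f, φ_i>, with φ_0 = 1, φ_1 = x, φ_2 = x^2.
G =
  [2, 0, 2/3]
  [0, 2/3, 0]
  [2/3, 0, 2/5],
b = (-10/3, -6/5, -22/15).
Solving gives a_0 = -1, a_1 = -9/5, a_2 = -2, so
  g(x) = -2*x^2 - 9*x/5 - 1.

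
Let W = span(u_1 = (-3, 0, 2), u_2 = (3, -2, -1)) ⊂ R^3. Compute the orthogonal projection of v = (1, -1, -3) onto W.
proj_W(v) = (129/61, -10/61, -81/61)

Set up U = [u_1 | ... | u_2] ∈ R^(3×2). The projector onto W = col(U) is P = U (U^T U)^(-1) U^T.
Compute U^T U =
  [13, -11]
  [-11, 14],
and U^T v = (-9, 8).
Solve U^T U · c = U^T v for the coefficients: c = (-38/61, 5/61). The projection is proj_W(v) = U c.
Check: (v - proj_W(v)) · u_1 = 0  (should be 0).
Check: (v - proj_W(v)) · u_2 = 0  (should be 0).
Result: proj_W(v) = (129/61, -10/61, -81/61).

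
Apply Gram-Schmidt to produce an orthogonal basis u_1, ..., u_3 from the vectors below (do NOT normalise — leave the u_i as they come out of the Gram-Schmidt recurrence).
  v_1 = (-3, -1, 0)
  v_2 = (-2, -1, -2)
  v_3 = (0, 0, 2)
Orthogonal basis:
  u_1 = (-3, -1, 0)
  u_2 = (1/10, -3/10, -2)
  u_3 = (4/41, -12/41, 2/41)

Apply the Gram-Schmidt recurrence
  u_1 = v_1
  u_i = v_i − Σ_{j<i} ((v_i · u_j) / (u_j · u_j)) · u_j.

Step by step this gives:
  u_1 = (-3, -1, 0)
  u_2 = (1/10, -3/10, -2)
  u_3 = (4/41, -12/41, 2/41)

Orthogonality check:
  u_2 · u_1 = 0 (should be 0)
  u_3 · u_1 = 0 (should be 0)
  u_3 · u_2 = 0 (should be 0)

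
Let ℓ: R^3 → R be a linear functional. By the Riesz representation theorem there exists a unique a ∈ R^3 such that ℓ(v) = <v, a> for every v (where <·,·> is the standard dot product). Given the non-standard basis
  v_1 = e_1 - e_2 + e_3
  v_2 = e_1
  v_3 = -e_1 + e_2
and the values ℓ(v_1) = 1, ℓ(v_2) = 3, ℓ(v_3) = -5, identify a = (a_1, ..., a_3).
a = (3, -2, -4)

Write a = (a_1, ..., a_3) in the standard basis. For each basis vector v_i, ℓ(v_i) = <v_i, a> is a linear equation in the a_j's. Collect the n equations into a matrix system V a = ℓ, where row i of V is v_i (expressed in the standard basis). Since V is invertible (lower-triangular with 1s on the diagonal, up to permutation), solve by back-substitution:
  V =
[[1, -1, 1],
 [1, 0, 0],
 [-1, 1, 0]]
  V a = (1, 3, -5)
Solving gives a = (3, -2, -4).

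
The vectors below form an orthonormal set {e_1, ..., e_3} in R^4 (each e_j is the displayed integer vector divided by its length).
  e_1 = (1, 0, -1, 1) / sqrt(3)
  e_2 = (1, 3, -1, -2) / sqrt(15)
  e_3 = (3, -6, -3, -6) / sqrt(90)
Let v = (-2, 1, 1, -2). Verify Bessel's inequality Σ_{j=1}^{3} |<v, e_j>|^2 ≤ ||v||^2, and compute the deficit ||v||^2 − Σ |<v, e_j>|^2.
Σ |<v, e_j>|^2 = 19/2; ||v||^2 = 10; deficit = 1/2

Write each e_j = u_j / sqrt(<u_j, u_j>) where u_j is the displayed integer vector. Then <v, e_j> = <v, u_j> / sqrt(<u_j, u_j>), so |<v, e_j>|^2 = <v, u_j>^2 / <u_j, u_j>.
Coefficients: <v, e_1> = -5/sqrt(3), <v, e_2> = 4/sqrt(15), <v, e_3> = -3/sqrt(90).
Square and sum: Σ |<v, e_j>|^2 = 19/2.
Compute ||v||^2 = v·v = 10.
Deficit = 10 − 19/2 = 1/2 ≥ 0, confirming Bessel's inequality. (The deficit equals ||v − Σ <v,e_j> e_j||^2, the squared distance from v to span{e_j}.)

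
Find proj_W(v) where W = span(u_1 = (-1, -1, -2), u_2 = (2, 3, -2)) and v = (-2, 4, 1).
proj_W(v) = (126/101, 158/101, 60/101)

Set up U = [u_1 | ... | u_2] ∈ R^(3×2). The projector onto W = col(U) is P = U (U^T U)^(-1) U^T.
Compute U^T U =
  [6, -1]
  [-1, 17],
and U^T v = (-4, 6).
Solve U^T U · c = U^T v for the coefficients: c = (-62/101, 32/101). The projection is proj_W(v) = U c.
Check: (v - proj_W(v)) · u_1 = 0  (should be 0).
Check: (v - proj_W(v)) · u_2 = 0  (should be 0).
Result: proj_W(v) = (126/101, 158/101, 60/101).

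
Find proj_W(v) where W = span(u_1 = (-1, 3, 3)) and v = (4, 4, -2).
proj_W(v) = (-2/19, 6/19, 6/19)

Set up U = [u_1 | ... | u_1] ∈ R^(3×1). The projector onto W = col(U) is P = U (U^T U)^(-1) U^T.
Compute U^T U =
  [19],
and U^T v = (2).
Solve U^T U · c = U^T v for the coefficients: c = (2/19). The projection is proj_W(v) = U c.
Check: (v - proj_W(v)) · u_1 = 0  (should be 0).
Result: proj_W(v) = (-2/19, 6/19, 6/19).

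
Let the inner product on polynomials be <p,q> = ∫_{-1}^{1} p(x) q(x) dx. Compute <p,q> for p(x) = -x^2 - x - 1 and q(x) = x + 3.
<p,q> = -26/3

Expand the product: p(x)·q(x) = -x^3 - 4*x^2 - 4*x - 3.
∫_{-1}^{1} of each monomial x^k gives [2/(k+1) if k even, 0 if k odd]. Integrating term-by-term (or equivalently evaluating the antiderivative F(x) = -x^4/4 - 4*x^3/3 - 2*x^2 - 3*x at the endpoints):
  F(1) − F(−1) = -79/12 − (25/12) = -26/3.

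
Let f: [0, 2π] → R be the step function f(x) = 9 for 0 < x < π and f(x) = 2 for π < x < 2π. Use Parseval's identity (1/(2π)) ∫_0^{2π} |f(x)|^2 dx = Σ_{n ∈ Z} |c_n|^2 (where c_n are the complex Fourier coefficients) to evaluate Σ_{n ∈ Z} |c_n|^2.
Σ |c_n|^2 = 85/2

Parseval equates the L^2 energy of f (normalised by 1/(2π)) with the ℓ^2 sum of its Fourier coefficients: (1/(2π)) ∫_0^{2π} |f|^2 = Σ |c_n|^2.
Compute the left side: (1/(2π)) [∫_0^π 9^2 dx + ∫_π^{2π} 2^2 dx] = (1/(2π)) · (81π + 4π) = (81 + 4)/2 = 85/2.
So Σ_{n ∈ Z} |c_n|^2 = 85/2.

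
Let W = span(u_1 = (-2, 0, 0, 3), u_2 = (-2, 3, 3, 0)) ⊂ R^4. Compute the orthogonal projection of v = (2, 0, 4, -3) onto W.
proj_W(v) = (6/5, 26/15, 26/15, -53/15)

Set up U = [u_1 | ... | u_2] ∈ R^(4×2). The projector onto W = col(U) is P = U (U^T U)^(-1) U^T.
Compute U^T U =
  [13, 4]
  [4, 22],
and U^T v = (-13, 8).
Solve U^T U · c = U^T v for the coefficients: c = (-53/45, 26/45). The projection is proj_W(v) = U c.
Check: (v - proj_W(v)) · u_1 = 0  (should be 0).
Check: (v - proj_W(v)) · u_2 = 0  (should be 0).
Result: proj_W(v) = (6/5, 26/15, 26/15, -53/15).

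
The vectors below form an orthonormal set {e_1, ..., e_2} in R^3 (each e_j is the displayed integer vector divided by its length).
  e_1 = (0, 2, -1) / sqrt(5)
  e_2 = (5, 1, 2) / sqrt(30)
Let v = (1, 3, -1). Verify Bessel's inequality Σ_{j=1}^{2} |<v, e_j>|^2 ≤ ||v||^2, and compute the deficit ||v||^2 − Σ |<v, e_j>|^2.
Σ |<v, e_j>|^2 = 11; ||v||^2 = 11; deficit = 0

Write each e_j = u_j / sqrt(<u_j, u_j>) where u_j is the displayed integer vector. Then <v, e_j> = <v, u_j> / sqrt(<u_j, u_j>), so |<v, e_j>|^2 = <v, u_j>^2 / <u_j, u_j>.
Coefficients: <v, e_1> = 7/sqrt(5), <v, e_2> = 6/sqrt(30).
Square and sum: Σ |<v, e_j>|^2 = 11.
Compute ||v||^2 = v·v = 11.
Deficit = 11 − 11 = 0 ≥ 0, confirming Bessel's inequality. (The deficit equals ||v − Σ <v,e_j> e_j||^2, the squared distance from v to span{e_j}.)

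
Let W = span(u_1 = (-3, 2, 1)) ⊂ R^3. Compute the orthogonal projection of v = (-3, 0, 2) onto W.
proj_W(v) = (-33/14, 11/7, 11/14)

Set up U = [u_1 | ... | u_1] ∈ R^(3×1). The projector onto W = col(U) is P = U (U^T U)^(-1) U^T.
Compute U^T U =
  [14],
and U^T v = (11).
Solve U^T U · c = U^T v for the coefficients: c = (11/14). The projection is proj_W(v) = U c.
Check: (v - proj_W(v)) · u_1 = 0  (should be 0).
Result: proj_W(v) = (-33/14, 11/7, 11/14).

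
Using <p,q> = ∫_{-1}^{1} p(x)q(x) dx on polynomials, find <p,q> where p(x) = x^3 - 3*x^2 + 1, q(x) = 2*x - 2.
<p,q> = 4/5

Expand the product: p(x)·q(x) = 2*x^4 - 8*x^3 + 6*x^2 + 2*x - 2.
∫_{-1}^{1} of each monomial x^k gives [2/(k+1) if k even, 0 if k odd]. Integrating term-by-term (or equivalently evaluating the antiderivative F(x) = 2*x^5/5 - 2*x^4 + 2*x^3 + x^2 - 2*x at the endpoints):
  F(1) − F(−1) = -3/5 − (-7/5) = 4/5.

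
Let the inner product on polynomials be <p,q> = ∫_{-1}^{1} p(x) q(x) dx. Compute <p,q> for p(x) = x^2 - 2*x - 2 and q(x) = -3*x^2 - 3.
<p,q> = 64/5

Expand the product: p(x)·q(x) = -3*x^4 + 6*x^3 + 3*x^2 + 6*x + 6.
∫_{-1}^{1} of each monomial x^k gives [2/(k+1) if k even, 0 if k odd]. Integrating term-by-term (or equivalently evaluating the antiderivative F(x) = -3*x^5/5 + 3*x^4/2 + x^3 + 3*x^2 + 6*x at the endpoints):
  F(1) − F(−1) = 109/10 − (-19/10) = 64/5.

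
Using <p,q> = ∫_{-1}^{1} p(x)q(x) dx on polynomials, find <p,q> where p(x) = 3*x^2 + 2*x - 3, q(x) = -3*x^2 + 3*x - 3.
<p,q> = 92/5

Expand the product: p(x)·q(x) = -9*x^4 + 3*x^3 + 6*x^2 - 15*x + 9.
∫_{-1}^{1} of each monomial x^k gives [2/(k+1) if k even, 0 if k odd]. Integrating term-by-term (or equivalently evaluating the antiderivative F(x) = -9*x^5/5 + 3*x^4/4 + 2*x^3 - 15*x^2/2 + 9*x at the endpoints):
  F(1) − F(−1) = 49/20 − (-319/20) = 92/5.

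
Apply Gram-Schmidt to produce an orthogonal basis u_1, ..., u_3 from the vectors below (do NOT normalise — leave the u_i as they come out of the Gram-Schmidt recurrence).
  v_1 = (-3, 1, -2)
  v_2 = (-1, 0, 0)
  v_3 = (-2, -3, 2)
Orthogonal basis:
  u_1 = (-3, 1, -2)
  u_2 = (-5/14, -3/14, 3/7)
  u_3 = (0, -8/5, -4/5)

Apply the Gram-Schmidt recurrence
  u_1 = v_1
  u_i = v_i − Σ_{j<i} ((v_i · u_j) / (u_j · u_j)) · u_j.

Step by step this gives:
  u_1 = (-3, 1, -2)
  u_2 = (-5/14, -3/14, 3/7)
  u_3 = (0, -8/5, -4/5)

Orthogonality check:
  u_2 · u_1 = 0 (should be 0)
  u_3 · u_1 = 0 (should be 0)
  u_3 · u_2 = 0 (should be 0)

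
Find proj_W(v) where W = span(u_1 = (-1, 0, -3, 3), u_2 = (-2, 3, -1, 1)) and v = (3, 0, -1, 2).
proj_W(v) = (96/221, -315/221, -237/221, 237/221)

Set up U = [u_1 | ... | u_2] ∈ R^(4×2). The projector onto W = col(U) is P = U (U^T U)^(-1) U^T.
Compute U^T U =
  [19, 8]
  [8, 15],
and U^T v = (6, -3).
Solve U^T U · c = U^T v for the coefficients: c = (114/221, -105/221). The projection is proj_W(v) = U c.
Check: (v - proj_W(v)) · u_1 = 0  (should be 0).
Check: (v - proj_W(v)) · u_2 = 0  (should be 0).
Result: proj_W(v) = (96/221, -315/221, -237/221, 237/221).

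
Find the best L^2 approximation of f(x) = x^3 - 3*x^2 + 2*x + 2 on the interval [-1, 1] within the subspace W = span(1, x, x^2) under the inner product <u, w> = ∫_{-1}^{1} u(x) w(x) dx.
g(x) = -3*x^2 + 13*x/5 + 2

The best approximation g ∈ W is the orthogonal projection of f onto W. Writing g = a_0 + a_1 x + a_2 x^2, the coefficients solve the normal equations G · a = b where
  G_{ij} = <φ_i, φ_j> and b_i = <f, φ_i>, with φ_0 = 1, φ_1 = x, φ_2 = x^2.
G =
  [2, 0, 2/3]
  [0, 2/3, 0]
  [2/3, 0, 2/5],
b = (2, 26/15, 2/15).
Solving gives a_0 = 2, a_1 = 13/5, a_2 = -3, so
  g(x) = -3*x^2 + 13*x/5 + 2.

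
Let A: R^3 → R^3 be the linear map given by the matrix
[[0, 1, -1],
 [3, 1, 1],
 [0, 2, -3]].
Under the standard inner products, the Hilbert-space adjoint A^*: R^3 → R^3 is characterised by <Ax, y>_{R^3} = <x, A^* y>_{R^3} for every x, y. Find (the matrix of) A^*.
A^* = A^T =
[[0, 3, 0],
 [1, 1, 2],
 [-1, 1, -3]]

For real matrices with standard dot products, the defining identity <Ax, y> = <x, A^* y> gives (Ax)^T y = x^T (A^*) y, i.e. x^T A^T y = x^T (A^*) y. Since this holds for all x, y, we must have A^* = A^T. Therefore
A^* =
[[0, 3, 0],
 [1, 1, 2],
 [-1, 1, -3]].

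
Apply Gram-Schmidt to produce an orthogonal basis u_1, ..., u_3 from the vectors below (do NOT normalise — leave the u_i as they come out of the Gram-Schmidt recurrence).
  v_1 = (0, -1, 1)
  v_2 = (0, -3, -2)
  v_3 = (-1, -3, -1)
Orthogonal basis:
  u_1 = (0, -1, 1)
  u_2 = (0, -5/2, -5/2)
  u_3 = (-1, 0, 0)

Apply the Gram-Schmidt recurrence
  u_1 = v_1
  u_i = v_i − Σ_{j<i} ((v_i · u_j) / (u_j · u_j)) · u_j.

Step by step this gives:
  u_1 = (0, -1, 1)
  u_2 = (0, -5/2, -5/2)
  u_3 = (-1, 0, 0)

Orthogonality check:
  u_2 · u_1 = 0 (should be 0)
  u_3 · u_1 = 0 (should be 0)
  u_3 · u_2 = 0 (should be 0)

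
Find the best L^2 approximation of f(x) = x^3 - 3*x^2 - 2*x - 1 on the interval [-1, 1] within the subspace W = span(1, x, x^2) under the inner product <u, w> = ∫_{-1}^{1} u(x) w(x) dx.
g(x) = -3*x^2 - 7*x/5 - 1

The best approximation g ∈ W is the orthogonal projection of f onto W. Writing g = a_0 + a_1 x + a_2 x^2, the coefficients solve the normal equations G · a = b where
  G_{ij} = <φ_i, φ_j> and b_i = <f, φ_i>, with φ_0 = 1, φ_1 = x, φ_2 = x^2.
G =
  [2, 0, 2/3]
  [0, 2/3, 0]
  [2/3, 0, 2/5],
b = (-4, -14/15, -28/15).
Solving gives a_0 = -1, a_1 = -7/5, a_2 = -3, so
  g(x) = -3*x^2 - 7*x/5 - 1.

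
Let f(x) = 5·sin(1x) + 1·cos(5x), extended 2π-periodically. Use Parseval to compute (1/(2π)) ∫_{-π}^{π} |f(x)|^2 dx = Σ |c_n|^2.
Σ |c_n|^2 = 13

Expand |f|^2 and use orthogonality of {sin(nx), cos(mx)} on [-π, π]:
  ∫_{-π}^{π} sin(nx)^2 dx = π, ∫ cos(mx)^2 dx = π, and cross terms integrate to 0.
So ∫_{-π}^{π} f(x)^2 dx = 5^2 · π + 1^2 · π = (25 + 1)π.
Divide by 2π: (25 + 1)/2 = 13.
By Parseval, this equals Σ |c_n|^2.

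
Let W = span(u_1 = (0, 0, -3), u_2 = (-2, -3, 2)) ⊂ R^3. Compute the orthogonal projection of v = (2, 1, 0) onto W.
proj_W(v) = (14/13, 21/13, 0)

Set up U = [u_1 | ... | u_2] ∈ R^(3×2). The projector onto W = col(U) is P = U (U^T U)^(-1) U^T.
Compute U^T U =
  [9, -6]
  [-6, 17],
and U^T v = (0, -7).
Solve U^T U · c = U^T v for the coefficients: c = (-14/39, -7/13). The projection is proj_W(v) = U c.
Check: (v - proj_W(v)) · u_1 = 0  (should be 0).
Check: (v - proj_W(v)) · u_2 = 0  (should be 0).
Result: proj_W(v) = (14/13, 21/13, 0).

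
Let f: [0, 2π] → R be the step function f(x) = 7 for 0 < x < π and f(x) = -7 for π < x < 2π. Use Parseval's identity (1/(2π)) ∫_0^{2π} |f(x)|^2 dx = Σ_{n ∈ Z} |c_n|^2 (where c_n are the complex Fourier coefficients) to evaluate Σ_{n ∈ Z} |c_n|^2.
Σ |c_n|^2 = 49

Parseval equates the L^2 energy of f (normalised by 1/(2π)) with the ℓ^2 sum of its Fourier coefficients: (1/(2π)) ∫_0^{2π} |f|^2 = Σ |c_n|^2.
Compute the left side: (1/(2π)) [∫_0^π 7^2 dx + ∫_π^{2π} (-7)^2 dx] = (1/(2π)) · (49π + 49π) = (49 + 49)/2 = 49.
So Σ_{n ∈ Z} |c_n|^2 = 49.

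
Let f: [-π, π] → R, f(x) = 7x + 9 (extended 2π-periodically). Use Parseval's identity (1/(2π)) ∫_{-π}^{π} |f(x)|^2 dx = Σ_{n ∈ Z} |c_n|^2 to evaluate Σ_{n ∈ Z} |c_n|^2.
Σ |c_n|^2 = 49π^2/3 + 81

Expand and integrate term by term over [-π, π]:
  ∫ (7x)^2 dx = 49·(2π^3/3); ∫ 2·7·(9)·x dx = 0 (odd integrand); ∫ 9^2 dx = 81·2π.
So (1/(2π)) ∫_{-π}^{π} (7x + 9)^2 dx = 49π^2/3 + 81 = 49π^2/3 + 81.
Parseval ⇒ Σ |c_n|^2 = 49π^2/3 + 81.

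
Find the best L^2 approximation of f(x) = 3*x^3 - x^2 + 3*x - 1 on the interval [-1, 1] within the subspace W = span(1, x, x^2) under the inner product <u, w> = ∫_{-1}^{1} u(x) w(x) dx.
g(x) = -x^2 + 24*x/5 - 1

The best approximation g ∈ W is the orthogonal projection of f onto W. Writing g = a_0 + a_1 x + a_2 x^2, the coefficients solve the normal equations G · a = b where
  G_{ij} = <φ_i, φ_j> and b_i = <f, φ_i>, with φ_0 = 1, φ_1 = x, φ_2 = x^2.
G =
  [2, 0, 2/3]
  [0, 2/3, 0]
  [2/3, 0, 2/5],
b = (-8/3, 16/5, -16/15).
Solving gives a_0 = -1, a_1 = 24/5, a_2 = -1, so
  g(x) = -x^2 + 24*x/5 - 1.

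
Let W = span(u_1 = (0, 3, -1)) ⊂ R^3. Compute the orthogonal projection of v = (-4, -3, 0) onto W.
proj_W(v) = (0, -27/10, 9/10)

Set up U = [u_1 | ... | u_1] ∈ R^(3×1). The projector onto W = col(U) is P = U (U^T U)^(-1) U^T.
Compute U^T U =
  [10],
and U^T v = (-9).
Solve U^T U · c = U^T v for the coefficients: c = (-9/10). The projection is proj_W(v) = U c.
Check: (v - proj_W(v)) · u_1 = 0  (should be 0).
Result: proj_W(v) = (0, -27/10, 9/10).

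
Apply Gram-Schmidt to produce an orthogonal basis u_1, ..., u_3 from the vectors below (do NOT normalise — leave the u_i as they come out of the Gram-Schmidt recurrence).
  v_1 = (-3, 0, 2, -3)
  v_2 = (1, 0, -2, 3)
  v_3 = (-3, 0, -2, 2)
Orthogonal basis:
  u_1 = (-3, 0, 2, -3)
  u_2 = (-13/11, 0, -6/11, 9/11)
  u_3 = (0, 0, -6/13, -4/13)

Apply the Gram-Schmidt recurrence
  u_1 = v_1
  u_i = v_i − Σ_{j<i} ((v_i · u_j) / (u_j · u_j)) · u_j.

Step by step this gives:
  u_1 = (-3, 0, 2, -3)
  u_2 = (-13/11, 0, -6/11, 9/11)
  u_3 = (0, 0, -6/13, -4/13)

Orthogonality check:
  u_2 · u_1 = 0 (should be 0)
  u_3 · u_1 = 0 (should be 0)
  u_3 · u_2 = 0 (should be 0)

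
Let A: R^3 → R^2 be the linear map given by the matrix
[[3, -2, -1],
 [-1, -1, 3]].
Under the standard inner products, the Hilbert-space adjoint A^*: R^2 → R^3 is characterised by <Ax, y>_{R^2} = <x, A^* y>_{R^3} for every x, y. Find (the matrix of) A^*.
A^* = A^T =
[[3, -1],
 [-2, -1],
 [-1, 3]]

For real matrices with standard dot products, the defining identity <Ax, y> = <x, A^* y> gives (Ax)^T y = x^T (A^*) y, i.e. x^T A^T y = x^T (A^*) y. Since this holds for all x, y, we must have A^* = A^T. Therefore
A^* =
[[3, -1],
 [-2, -1],
 [-1, 3]].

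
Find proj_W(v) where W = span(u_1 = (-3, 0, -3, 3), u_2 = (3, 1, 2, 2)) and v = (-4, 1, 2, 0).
proj_W(v) = (-4/3, -1/3, -1, -1/3)

Set up U = [u_1 | ... | u_2] ∈ R^(4×2). The projector onto W = col(U) is P = U (U^T U)^(-1) U^T.
Compute U^T U =
  [27, -9]
  [-9, 18],
and U^T v = (6, -7).
Solve U^T U · c = U^T v for the coefficients: c = (1/9, -1/3). The projection is proj_W(v) = U c.
Check: (v - proj_W(v)) · u_1 = 0  (should be 0).
Check: (v - proj_W(v)) · u_2 = 0  (should be 0).
Result: proj_W(v) = (-4/3, -1/3, -1, -1/3).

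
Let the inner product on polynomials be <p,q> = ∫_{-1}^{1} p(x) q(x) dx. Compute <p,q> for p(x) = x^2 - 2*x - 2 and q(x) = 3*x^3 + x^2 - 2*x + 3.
<p,q> = -32/3

Expand the product: p(x)·q(x) = 3*x^5 - 5*x^4 - 10*x^3 + 5*x^2 - 2*x - 6.
∫_{-1}^{1} of each monomial x^k gives [2/(k+1) if k even, 0 if k odd]. Integrating term-by-term (or equivalently evaluating the antiderivative F(x) = x^6/2 - x^5 - 5*x^4/2 + 5*x^3/3 - x^2 - 6*x at the endpoints):
  F(1) − F(−1) = -25/3 − (7/3) = -32/3.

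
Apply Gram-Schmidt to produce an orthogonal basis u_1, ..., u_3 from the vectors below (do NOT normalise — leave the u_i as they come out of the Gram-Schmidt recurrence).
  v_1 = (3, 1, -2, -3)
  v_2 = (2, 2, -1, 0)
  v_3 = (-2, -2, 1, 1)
Orthogonal basis:
  u_1 = (3, 1, -2, -3)
  u_2 = (16/23, 36/23, -3/23, 30/23)
  u_3 = (21/107, -33/107, -24/107, 26/107)

Apply the Gram-Schmidt recurrence
  u_1 = v_1
  u_i = v_i − Σ_{j<i} ((v_i · u_j) / (u_j · u_j)) · u_j.

Step by step this gives:
  u_1 = (3, 1, -2, -3)
  u_2 = (16/23, 36/23, -3/23, 30/23)
  u_3 = (21/107, -33/107, -24/107, 26/107)

Orthogonality check:
  u_2 · u_1 = 0 (should be 0)
  u_3 · u_1 = 0 (should be 0)
  u_3 · u_2 = 0 (should be 0)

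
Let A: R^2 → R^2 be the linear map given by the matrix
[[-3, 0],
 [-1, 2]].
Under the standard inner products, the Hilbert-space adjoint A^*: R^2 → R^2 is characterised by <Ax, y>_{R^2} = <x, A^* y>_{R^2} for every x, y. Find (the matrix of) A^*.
A^* = A^T =
[[-3, -1],
 [0, 2]]

For real matrices with standard dot products, the defining identity <Ax, y> = <x, A^* y> gives (Ax)^T y = x^T (A^*) y, i.e. x^T A^T y = x^T (A^*) y. Since this holds for all x, y, we must have A^* = A^T. Therefore
A^* =
[[-3, -1],
 [0, 2]].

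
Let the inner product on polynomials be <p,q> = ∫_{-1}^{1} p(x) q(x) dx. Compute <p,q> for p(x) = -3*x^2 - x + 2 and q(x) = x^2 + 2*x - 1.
<p,q> = -16/5

Expand the product: p(x)·q(x) = -3*x^4 - 7*x^3 + 3*x^2 + 5*x - 2.
∫_{-1}^{1} of each monomial x^k gives [2/(k+1) if k even, 0 if k odd]. Integrating term-by-term (or equivalently evaluating the antiderivative F(x) = -3*x^5/5 - 7*x^4/4 + x^3 + 5*x^2/2 - 2*x at the endpoints):
  F(1) − F(−1) = -17/20 − (47/20) = -16/5.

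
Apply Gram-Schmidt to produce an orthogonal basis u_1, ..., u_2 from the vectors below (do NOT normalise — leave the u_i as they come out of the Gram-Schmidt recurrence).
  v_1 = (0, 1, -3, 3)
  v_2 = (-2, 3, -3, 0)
Orthogonal basis:
  u_1 = (0, 1, -3, 3)
  u_2 = (-2, 45/19, -21/19, -36/19)

Apply the Gram-Schmidt recurrence
  u_1 = v_1
  u_i = v_i − Σ_{j<i} ((v_i · u_j) / (u_j · u_j)) · u_j.

Step by step this gives:
  u_1 = (0, 1, -3, 3)
  u_2 = (-2, 45/19, -21/19, -36/19)

Orthogonality check:
  u_2 · u_1 = 0 (should be 0)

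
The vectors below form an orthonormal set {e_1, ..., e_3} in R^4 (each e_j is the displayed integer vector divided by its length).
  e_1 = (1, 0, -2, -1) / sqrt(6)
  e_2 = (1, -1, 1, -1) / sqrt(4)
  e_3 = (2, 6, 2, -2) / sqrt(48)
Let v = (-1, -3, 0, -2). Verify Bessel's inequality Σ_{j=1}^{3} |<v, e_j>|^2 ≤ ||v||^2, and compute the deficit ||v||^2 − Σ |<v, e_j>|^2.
Σ |<v, e_j>|^2 = 19/2; ||v||^2 = 14; deficit = 9/2

Write each e_j = u_j / sqrt(<u_j, u_j>) where u_j is the displayed integer vector. Then <v, e_j> = <v, u_j> / sqrt(<u_j, u_j>), so |<v, e_j>|^2 = <v, u_j>^2 / <u_j, u_j>.
Coefficients: <v, e_1> = 1/sqrt(6), <v, e_2> = 4/sqrt(4), <v, e_3> = -16/sqrt(48).
Square and sum: Σ |<v, e_j>|^2 = 19/2.
Compute ||v||^2 = v·v = 14.
Deficit = 14 − 19/2 = 9/2 ≥ 0, confirming Bessel's inequality. (The deficit equals ||v − Σ <v,e_j> e_j||^2, the squared distance from v to span{e_j}.)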